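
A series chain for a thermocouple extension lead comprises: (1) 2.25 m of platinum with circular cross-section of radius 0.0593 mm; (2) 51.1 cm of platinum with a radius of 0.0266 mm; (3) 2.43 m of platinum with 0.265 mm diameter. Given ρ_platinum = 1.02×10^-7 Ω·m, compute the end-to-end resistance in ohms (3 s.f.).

48.7 Ω

Seg 1: A = πr² = π(5.9300e-05 m)² = 1.105e-08 m²
R_1 = (1.02×10^-7)(2.25)/(1.105e-08) = 20.77 Ω
Seg 2: A = πr² = π(2.6600e-05 m)² = 2.223e-09 m²
R_2 = (1.02×10^-7)(0.511)/(2.223e-09) = 23.45 Ω
Seg 3: A = π(d/2)² = π(1.3250e-04 m)² = 5.515e-08 m²
R_3 = (1.02×10^-7)(2.43)/(5.515e-08) = 4.494 Ω
R_total = R_1 + R_2 + R_3 = 48.7 Ω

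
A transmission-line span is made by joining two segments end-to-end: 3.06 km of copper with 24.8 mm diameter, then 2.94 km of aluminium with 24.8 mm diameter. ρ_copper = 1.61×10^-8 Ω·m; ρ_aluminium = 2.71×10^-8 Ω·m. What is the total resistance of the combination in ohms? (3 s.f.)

Segment 1: A = π(d/2)² = π(1.2400e-02 m)² = 4.831e-04 m²
R₁ = ρL/A = (1.61×10^-8)(3060)/(4.831e-04) = 0.102 Ω
R₂ = (2.71×10^-8)(2940)/(4.831e-04) = 0.1649 Ω
R = R₁ + R₂ = 0.267 Ω

0.267 Ω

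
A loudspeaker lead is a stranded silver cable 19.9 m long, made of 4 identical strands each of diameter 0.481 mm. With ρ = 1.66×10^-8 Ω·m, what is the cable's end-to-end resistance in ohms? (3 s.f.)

0.454 Ω

A_strand = π(2.4050e-04 m)² = 1.817e-07 m²
R_strand = ρL/A = (1.66×10^-8)(19.9)/(1.817e-07) = 1.818 Ω
R_total = R_strand/N = 1.818/4 = 0.454 Ω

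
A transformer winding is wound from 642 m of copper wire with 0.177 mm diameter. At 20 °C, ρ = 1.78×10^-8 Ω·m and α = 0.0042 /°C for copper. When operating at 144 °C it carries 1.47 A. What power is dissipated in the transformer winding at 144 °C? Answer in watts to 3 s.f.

1530 W

A = π(d/2)² = π(8.8500e-05 m)² = 2.461e-08 m²
R₍20₎ = ρL/A = (1.78×10^-8)(642)/(2.461e-08) = 464.4 Ω
R₍144₎ = R₍20₎(1 + αΔT) = 464.4 × (1 + 0.0042×124) = 706.3 Ω
P = I²R = (1.47)² × 706.3 = 1530 W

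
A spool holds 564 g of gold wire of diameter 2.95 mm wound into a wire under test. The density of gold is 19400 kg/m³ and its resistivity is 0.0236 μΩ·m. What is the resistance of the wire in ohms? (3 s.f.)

0.0147 Ω

ρ = 0.0236 μΩ·m = 2.36×10^-8 Ω·m
A = π(d/2)² = π(1.4750e-03 m)² = 6.8349e-06 m²
L = m/(density·A) = 0.564/(19400×6.8349e-06) = 4.253 m
R = ρL/A = (2.36×10^-8)(4.253)/(6.8349e-06) = 0.0147 Ω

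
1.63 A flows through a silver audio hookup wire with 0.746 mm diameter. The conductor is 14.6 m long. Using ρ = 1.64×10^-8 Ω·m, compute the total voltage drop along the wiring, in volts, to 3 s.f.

0.893 V

A = π(d/2)² = π(3.7300e-04 m)² = 4.371e-07 m²
R = ρL/A = (1.64×10^-8)(14.6)/(4.371e-07) = 0.5478 Ω
V = IR = 1.63 × 0.5478 = 0.893 V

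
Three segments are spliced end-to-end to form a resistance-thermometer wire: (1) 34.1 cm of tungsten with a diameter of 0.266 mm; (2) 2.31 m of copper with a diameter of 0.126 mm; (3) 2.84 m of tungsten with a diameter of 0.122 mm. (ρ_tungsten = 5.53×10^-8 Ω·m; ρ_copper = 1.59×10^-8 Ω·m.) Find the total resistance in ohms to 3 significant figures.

16.7 Ω

Seg 1: A = π(d/2)² = π(1.3300e-04 m)² = 5.557e-08 m²
R_1 = (5.53×10^-8)(0.341)/(5.557e-08) = 0.3393 Ω
Seg 2: A = π(d/2)² = π(6.3000e-05 m)² = 1.247e-08 m²
R_2 = (1.59×10^-8)(2.31)/(1.247e-08) = 2.946 Ω
Seg 3: A = π(d/2)² = π(6.1000e-05 m)² = 1.169e-08 m²
R_3 = (5.53×10^-8)(2.84)/(1.169e-08) = 13.43 Ω
R_total = R_1 + R_2 + R_3 = 16.7 Ω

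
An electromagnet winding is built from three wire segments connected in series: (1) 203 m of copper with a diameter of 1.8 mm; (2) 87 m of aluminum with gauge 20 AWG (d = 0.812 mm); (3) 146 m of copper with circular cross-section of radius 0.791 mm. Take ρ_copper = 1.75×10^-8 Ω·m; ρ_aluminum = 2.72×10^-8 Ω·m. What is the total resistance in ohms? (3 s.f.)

7.27 Ω

Seg 1: A = π(d/2)² = π(9.0000e-04 m)² = 2.545e-06 m²
R_1 = (1.75×10^-8)(203)/(2.545e-06) = 1.396 Ω
Seg 2: A = π(0.812/2 mm)² = π(4.0600e-04 m)² = 5.178e-07 m²
R_2 = (2.72×10^-8)(87)/(5.178e-07) = 4.57 Ω
Seg 3: A = πr² = π(7.9100e-04 m)² = 1.966e-06 m²
R_3 = (1.75×10^-8)(146)/(1.966e-06) = 1.3 Ω
R_total = R_1 + R_2 + R_3 = 7.27 Ω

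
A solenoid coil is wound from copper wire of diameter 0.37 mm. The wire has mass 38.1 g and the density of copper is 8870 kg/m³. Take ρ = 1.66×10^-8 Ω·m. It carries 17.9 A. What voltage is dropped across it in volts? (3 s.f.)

A = π(d/2)² = π(1.8500e-04 m)² = 1.0752e-07 m²
L = m/(density·A) = 0.0381/(8870×1.0752e-07) = 39.95 m
R = ρL/A = (1.66×10^-8)(39.95)/(1.0752e-07) = 6.168 Ω
V = IR = 17.9 × 6.168 = 110 V

110 V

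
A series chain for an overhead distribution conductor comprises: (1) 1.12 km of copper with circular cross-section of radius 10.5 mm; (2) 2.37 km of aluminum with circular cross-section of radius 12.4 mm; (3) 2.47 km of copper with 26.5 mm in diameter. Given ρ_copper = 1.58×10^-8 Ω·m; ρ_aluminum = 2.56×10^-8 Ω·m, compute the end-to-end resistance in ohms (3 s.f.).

0.247 Ω

Seg 1: A = πr² = π(1.0500e-02 m)² = 3.464e-04 m²
R_1 = (1.58×10^-8)(1120)/(3.464e-04) = 0.05109 Ω
Seg 2: A = πr² = π(1.2400e-02 m)² = 4.831e-04 m²
R_2 = (2.56×10^-8)(2370)/(4.831e-04) = 0.1256 Ω
Seg 3: A = π(d/2)² = π(1.3250e-02 m)² = 5.515e-04 m²
R_3 = (1.58×10^-8)(2470)/(5.515e-04) = 0.07076 Ω
R_total = R_1 + R_2 + R_3 = 0.247 Ω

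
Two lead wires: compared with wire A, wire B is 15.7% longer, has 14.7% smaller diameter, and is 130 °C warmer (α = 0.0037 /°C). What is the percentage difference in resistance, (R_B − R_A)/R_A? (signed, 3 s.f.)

R ∝ ρL/d² with ρ ∝ (1+αΔT), so R_B/R_A = (1 + 15.7/100) × (1 − 14.7/100)⁻² × (1 + 0.0037×130)
= 1.157 × 1.374 × 1.481 = 2.355
(R_B − R_A)/R_A = 2.355 − 1 = 135%

135%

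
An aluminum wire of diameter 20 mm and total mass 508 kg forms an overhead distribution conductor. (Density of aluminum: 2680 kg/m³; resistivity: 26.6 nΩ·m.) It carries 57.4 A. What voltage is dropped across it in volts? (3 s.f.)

2.93 V

ρ = 26.6 nΩ·m = 2.66×10^-8 Ω·m
A = π(d/2)² = π(1.0000e-02 m)² = 3.1416e-04 m²
L = m/(density·A) = 508/(2680×3.1416e-04) = 603.4 m
R = ρL/A = (2.66×10^-8)(603.4)/(3.1416e-04) = 0.05109 Ω
V = IR = 57.4 × 0.05109 = 2.93 V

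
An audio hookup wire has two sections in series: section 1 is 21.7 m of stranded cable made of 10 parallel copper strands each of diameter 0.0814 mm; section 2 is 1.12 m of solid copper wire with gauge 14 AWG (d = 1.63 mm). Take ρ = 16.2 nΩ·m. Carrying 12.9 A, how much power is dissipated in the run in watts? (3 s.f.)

ρ = 16.2 nΩ·m = 1.62×10^-8 Ω·m
Section 1: A_strand = π(4.0700e-05)² = 5.204e-09 m²; R₁ = ρL/(N·A_s) = (1.62×10^-8)(21.7)/(10×5.204e-09) = 6.755 Ω
Section 2: A = π(1.63/2 mm)² = π(8.1500e-04 m)² = 2.087e-06 m²
R₂ = (1.62×10^-8)(1.12)/(2.087e-06) = 0.008695 Ω
R = R₁ + R₂ = 6.764 Ω
P = I²R = (12.9)² × 6.764 = 1130 W

1130 W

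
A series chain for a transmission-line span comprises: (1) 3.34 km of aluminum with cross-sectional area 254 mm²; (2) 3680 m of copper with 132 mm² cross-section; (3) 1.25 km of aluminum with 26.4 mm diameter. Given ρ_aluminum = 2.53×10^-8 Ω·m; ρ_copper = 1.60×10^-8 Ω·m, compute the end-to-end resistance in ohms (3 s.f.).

Seg 1: A = 254 mm² = 2.540e-04 m²
R_1 = (2.53×10^-8)(3340)/(2.540e-04) = 0.3327 Ω
Seg 2: A = 132 mm² = 1.320e-04 m²
R_2 = (1.60×10^-8)(3680)/(1.320e-04) = 0.4461 Ω
Seg 3: A = π(d/2)² = π(1.3200e-02 m)² = 5.474e-04 m²
R_3 = (2.53×10^-8)(1250)/(5.474e-04) = 0.05777 Ω
R_total = R_1 + R_2 + R_3 = 0.837 Ω

0.837 Ω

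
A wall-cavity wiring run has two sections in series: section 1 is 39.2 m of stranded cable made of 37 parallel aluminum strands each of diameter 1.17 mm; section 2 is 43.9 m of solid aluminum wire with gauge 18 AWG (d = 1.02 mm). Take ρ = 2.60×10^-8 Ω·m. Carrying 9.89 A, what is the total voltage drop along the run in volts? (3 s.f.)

14.1 V

Section 1: A_strand = π(5.8500e-04)² = 1.075e-06 m²; R₁ = ρL/(N·A_s) = (2.60×10^-8)(39.2)/(37×1.075e-06) = 0.02562 Ω
Section 2: A = π(1.02/2 mm)² = π(5.1000e-04 m)² = 8.171e-07 m²
R₂ = (2.60×10^-8)(43.9)/(8.171e-07) = 1.397 Ω
R = R₁ + R₂ = 1.422 Ω
V = IR = 9.89 × 1.422 = 14.1 V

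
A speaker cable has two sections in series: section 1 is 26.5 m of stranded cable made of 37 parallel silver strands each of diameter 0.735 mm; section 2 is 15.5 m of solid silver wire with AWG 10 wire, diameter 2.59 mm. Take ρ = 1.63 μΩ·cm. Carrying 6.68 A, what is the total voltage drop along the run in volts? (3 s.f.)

ρ = 1.63 μΩ·cm = 1.63×10^-8 Ω·m
Section 1: A_strand = π(3.6750e-04)² = 4.243e-07 m²; R₁ = ρL/(N·A_s) = (1.63×10^-8)(26.5)/(37×4.243e-07) = 0.02751 Ω
Section 2: A = π(2.59/2 mm)² = π(1.2950e-03 m)² = 5.269e-06 m²
R₂ = (1.63×10^-8)(15.5)/(5.269e-06) = 0.04795 Ω
R = R₁ + R₂ = 0.07547 Ω
V = IR = 6.68 × 0.07547 = 0.504 V

0.504 V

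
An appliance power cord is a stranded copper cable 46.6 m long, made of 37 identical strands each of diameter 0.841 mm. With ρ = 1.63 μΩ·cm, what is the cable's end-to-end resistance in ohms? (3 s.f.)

ρ = 1.63 μΩ·cm = 1.63×10^-8 Ω·m
A_strand = π(4.2050e-04 m)² = 5.555e-07 m²
R_strand = ρL/A = (1.63×10^-8)(46.6)/(5.555e-07) = 1.367 Ω
R_total = R_strand/N = 1.367/37 = 0.0370 Ω

0.0370 Ω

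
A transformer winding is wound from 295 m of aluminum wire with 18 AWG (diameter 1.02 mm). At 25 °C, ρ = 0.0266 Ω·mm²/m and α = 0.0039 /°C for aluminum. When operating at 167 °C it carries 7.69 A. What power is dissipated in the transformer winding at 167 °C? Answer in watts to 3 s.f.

882 W

ρ = 0.0266 Ω·mm²/m = 2.66×10^-8 Ω·m
A = π(1.02/2 mm)² = π(5.1000e-04 m)² = 8.171e-07 m²
R₍25₎ = ρL/A = (2.66×10^-8)(295)/(8.171e-07) = 9.603 Ω
R₍167₎ = R₍25₎(1 + αΔT) = 9.603 × (1 + 0.0039×142) = 14.92 Ω
P = I²R = (7.69)² × 14.92 = 882 W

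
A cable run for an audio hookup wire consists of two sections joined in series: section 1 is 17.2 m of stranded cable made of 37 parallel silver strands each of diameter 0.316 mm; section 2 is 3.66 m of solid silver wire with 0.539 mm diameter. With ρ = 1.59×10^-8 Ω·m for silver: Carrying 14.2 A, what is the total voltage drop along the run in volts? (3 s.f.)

Section 1: A_strand = π(1.5800e-04)² = 7.843e-08 m²; R₁ = ρL/(N·A_s) = (1.59×10^-8)(17.2)/(37×7.843e-08) = 0.09425 Ω
Section 2: A = π(d/2)² = π(2.6950e-04 m)² = 2.282e-07 m²
R₂ = (1.59×10^-8)(3.66)/(2.282e-07) = 0.255 Ω
R = R₁ + R₂ = 0.3493 Ω
V = IR = 14.2 × 0.3493 = 4.96 V

4.96 V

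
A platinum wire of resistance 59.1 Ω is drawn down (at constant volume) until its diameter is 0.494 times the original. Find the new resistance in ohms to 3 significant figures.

992 Ω

Volume constant ⇒ L' = L/r² with r = 0.494. R' = ρL'/A' = ρ(L/r²)/(πr²d₀²/4) = R/r⁴.
R' = 16.79 × 59.1 = 992 Ω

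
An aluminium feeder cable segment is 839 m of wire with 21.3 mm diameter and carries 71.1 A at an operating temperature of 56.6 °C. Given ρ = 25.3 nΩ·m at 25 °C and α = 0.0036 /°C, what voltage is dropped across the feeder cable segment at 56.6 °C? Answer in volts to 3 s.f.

ρ = 25.3 nΩ·m = 2.53×10^-8 Ω·m
A = π(d/2)² = π(1.0650e-02 m)² = 3.563e-04 m²
R₍25₎ = ρL/A = (2.53×10^-8)(839)/(3.563e-04) = 0.05957 Ω
R₍56.6₎ = R₍25₎(1 + αΔT) = 0.05957 × (1 + 0.0036×31.6) = 0.06635 Ω
V = IR = 71.1 × 0.06635 = 4.72 V

4.72 V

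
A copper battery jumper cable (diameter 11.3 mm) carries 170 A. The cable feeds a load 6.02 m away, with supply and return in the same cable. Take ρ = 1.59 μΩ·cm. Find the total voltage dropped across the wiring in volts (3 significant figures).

ρ = 1.59 μΩ·cm = 1.59×10^-8 Ω·m
A = π(d/2)² = π(5.6500e-03 m)² = 1.003e-04 m²
Total conductor length (both ways) L = 2 × 6.02 = 12.04 m
R = ρL/A = (1.59×10^-8)(12.04)/(1.003e-04) = 0.001909 Ω
V = IR = 170 × 0.001909 = 0.325 V

0.325 V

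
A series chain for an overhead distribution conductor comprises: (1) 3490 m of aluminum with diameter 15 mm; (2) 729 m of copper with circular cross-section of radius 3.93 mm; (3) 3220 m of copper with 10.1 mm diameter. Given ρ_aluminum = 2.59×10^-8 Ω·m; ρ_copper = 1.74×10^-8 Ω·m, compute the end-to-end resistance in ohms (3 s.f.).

Seg 1: A = π(d/2)² = π(7.5000e-03 m)² = 1.767e-04 m²
R_1 = (2.59×10^-8)(3490)/(1.767e-04) = 0.5115 Ω
Seg 2: A = πr² = π(3.9300e-03 m)² = 4.852e-05 m²
R_2 = (1.74×10^-8)(729)/(4.852e-05) = 0.2614 Ω
Seg 3: A = π(d/2)² = π(5.0500e-03 m)² = 8.012e-05 m²
R_3 = (1.74×10^-8)(3220)/(8.012e-05) = 0.6993 Ω
R_total = R_1 + R_2 + R_3 = 1.47 Ω

1.47 Ω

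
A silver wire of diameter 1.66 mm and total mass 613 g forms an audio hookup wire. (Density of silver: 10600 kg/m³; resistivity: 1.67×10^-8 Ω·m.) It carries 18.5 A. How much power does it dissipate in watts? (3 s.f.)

A = π(d/2)² = π(8.3000e-04 m)² = 2.1642e-06 m²
L = m/(density·A) = 0.613/(10600×2.1642e-06) = 26.72 m
R = ρL/A = (1.67×10^-8)(26.72)/(2.1642e-06) = 0.2062 Ω
P = I²R = (18.5)² × 0.2062 = 70.6 W

70.6 W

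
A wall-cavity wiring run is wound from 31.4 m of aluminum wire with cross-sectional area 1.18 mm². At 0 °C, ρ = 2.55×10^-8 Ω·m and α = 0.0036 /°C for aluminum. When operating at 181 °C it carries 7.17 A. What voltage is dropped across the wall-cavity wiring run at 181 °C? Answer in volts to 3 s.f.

8.04 V

A = 1.18 mm² = 1.180e-06 m²
R₍0₎ = ρL/A = (2.55×10^-8)(31.4)/(1.180e-06) = 0.6786 Ω
R₍181₎ = R₍0₎(1 + αΔT) = 0.6786 × (1 + 0.0036×181) = 1.121 Ω
V = IR = 7.17 × 1.121 = 8.04 V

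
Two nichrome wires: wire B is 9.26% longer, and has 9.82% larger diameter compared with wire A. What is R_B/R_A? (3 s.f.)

0.906

R ∝ L/d², so R_B/R_A = (1 + 9.26/100) × (1 + 9.82/100)⁻²
= 1.093 × 0.8292 = 0.906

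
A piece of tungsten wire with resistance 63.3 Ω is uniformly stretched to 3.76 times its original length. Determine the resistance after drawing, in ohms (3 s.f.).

Volume constant ⇒ A' = A/k with k = 3.76. R' = ρ(kL)/(A/k) = k²R.
R' = 14.14 × 63.3 = 895 Ω

895 Ω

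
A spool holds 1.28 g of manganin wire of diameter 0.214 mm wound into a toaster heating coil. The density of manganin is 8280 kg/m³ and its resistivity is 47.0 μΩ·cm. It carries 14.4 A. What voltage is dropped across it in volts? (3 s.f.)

809 V

ρ = 47.0 μΩ·cm = 4.70×10^-7 Ω·m
A = π(d/2)² = π(1.0700e-04 m)² = 3.5968e-08 m²
L = m/(density·A) = 0.00128/(8280×3.5968e-08) = 4.298 m
R = ρL/A = (4.70×10^-7)(4.298)/(3.5968e-08) = 56.16 Ω
V = IR = 14.4 × 56.16 = 809 V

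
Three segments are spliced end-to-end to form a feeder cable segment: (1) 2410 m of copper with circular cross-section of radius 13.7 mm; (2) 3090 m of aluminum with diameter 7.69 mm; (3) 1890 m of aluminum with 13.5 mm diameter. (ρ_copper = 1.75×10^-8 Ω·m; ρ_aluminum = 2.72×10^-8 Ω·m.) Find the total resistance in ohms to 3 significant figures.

Seg 1: A = πr² = π(1.3700e-02 m)² = 5.896e-04 m²
R_1 = (1.75×10^-8)(2410)/(5.896e-04) = 0.07153 Ω
Seg 2: A = π(d/2)² = π(3.8450e-03 m)² = 4.645e-05 m²
R_2 = (2.72×10^-8)(3090)/(4.645e-05) = 1.81 Ω
Seg 3: A = π(d/2)² = π(6.7500e-03 m)² = 1.431e-04 m²
R_3 = (2.72×10^-8)(1890)/(1.431e-04) = 0.3591 Ω
R_total = R_1 + R_2 + R_3 = 2.24 Ω

2.24 Ω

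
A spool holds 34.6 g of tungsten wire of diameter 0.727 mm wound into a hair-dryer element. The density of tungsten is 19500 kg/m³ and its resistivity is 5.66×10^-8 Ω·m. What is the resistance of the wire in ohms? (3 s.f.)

0.583 Ω

A = π(d/2)² = π(3.6350e-04 m)² = 4.1511e-07 m²
L = m/(density·A) = 0.0346/(19500×4.1511e-07) = 4.274 m
R = ρL/A = (5.66×10^-8)(4.274)/(4.1511e-07) = 0.583 Ω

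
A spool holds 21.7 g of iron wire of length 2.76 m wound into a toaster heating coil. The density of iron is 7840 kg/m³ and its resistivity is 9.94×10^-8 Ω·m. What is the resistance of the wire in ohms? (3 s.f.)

0.274 Ω

A = m/(density·L) = 0.0217/(7840×2.76) = 1.0028e-06 m²
R = ρL/A = (9.94×10^-8)(2.76)/(1.0028e-06) = 0.274 Ω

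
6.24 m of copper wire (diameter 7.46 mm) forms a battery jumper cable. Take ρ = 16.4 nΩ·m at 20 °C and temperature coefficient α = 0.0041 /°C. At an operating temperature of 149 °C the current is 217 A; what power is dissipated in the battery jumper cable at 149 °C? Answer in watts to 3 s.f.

169 W

ρ = 16.4 nΩ·m = 1.64×10^-8 Ω·m
A = π(d/2)² = π(3.7300e-03 m)² = 4.371e-05 m²
R₍20₎ = ρL/A = (1.64×10^-8)(6.24)/(4.371e-05) = 0.002341 Ω
R₍149₎ = R₍20₎(1 + αΔT) = 0.002341 × (1 + 0.0041×129) = 0.00358 Ω
P = I²R = (217)² × 0.00358 = 169 W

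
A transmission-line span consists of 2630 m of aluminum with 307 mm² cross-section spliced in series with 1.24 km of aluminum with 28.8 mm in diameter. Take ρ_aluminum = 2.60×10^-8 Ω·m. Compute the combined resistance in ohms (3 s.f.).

Segment 1: A = 307 mm² = 3.070e-04 m²
R₁ = ρL/A = (2.60×10^-8)(2630)/(3.070e-04) = 0.2227 Ω
Segment 2: A = π(d/2)² = π(1.4400e-02 m)² = 6.514e-04 m²
R₂ = (2.60×10^-8)(1240)/(6.514e-04) = 0.04949 Ω
R = R₁ + R₂ = 0.272 Ω

0.272 Ω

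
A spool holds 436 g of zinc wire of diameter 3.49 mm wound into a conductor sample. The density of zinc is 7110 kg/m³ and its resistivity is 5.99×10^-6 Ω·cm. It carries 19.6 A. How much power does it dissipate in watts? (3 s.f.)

15.4 W

ρ = 5.99×10^-6 Ω·cm = 5.99×10^-8 Ω·m
A = π(d/2)² = π(1.7450e-03 m)² = 9.5662e-06 m²
L = m/(density·A) = 0.436/(7110×9.5662e-06) = 6.41 m
R = ρL/A = (5.99×10^-8)(6.41)/(9.5662e-06) = 0.04014 Ω
P = I²R = (19.6)² × 0.04014 = 15.4 W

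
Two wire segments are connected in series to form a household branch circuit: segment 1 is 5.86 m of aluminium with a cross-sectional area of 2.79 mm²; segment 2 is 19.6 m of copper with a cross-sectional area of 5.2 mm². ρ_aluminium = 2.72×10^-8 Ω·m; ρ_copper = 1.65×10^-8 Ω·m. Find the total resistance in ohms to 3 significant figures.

Segment 1: A = 2.79 mm² = 2.790e-06 m²
R₁ = ρL/A = (2.72×10^-8)(5.86)/(2.790e-06) = 0.05713 Ω
Segment 2: A = 5.2 mm² = 5.200e-06 m²
R₂ = (1.65×10^-8)(19.6)/(5.200e-06) = 0.06219 Ω
R = R₁ + R₂ = 0.119 Ω

0.119 Ω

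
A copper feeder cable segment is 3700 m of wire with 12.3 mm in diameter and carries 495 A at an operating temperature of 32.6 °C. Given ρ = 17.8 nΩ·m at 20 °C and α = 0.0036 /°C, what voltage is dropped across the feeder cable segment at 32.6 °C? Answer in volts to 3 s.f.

ρ = 17.8 nΩ·m = 1.78×10^-8 Ω·m
A = π(d/2)² = π(6.1500e-03 m)² = 1.188e-04 m²
R₍20₎ = ρL/A = (1.78×10^-8)(3700)/(1.188e-04) = 0.5543 Ω
R₍32.6₎ = R₍20₎(1 + αΔT) = 0.5543 × (1 + 0.0036×12.6) = 0.5794 Ω
V = IR = 495 × 0.5794 = 287 V

287 V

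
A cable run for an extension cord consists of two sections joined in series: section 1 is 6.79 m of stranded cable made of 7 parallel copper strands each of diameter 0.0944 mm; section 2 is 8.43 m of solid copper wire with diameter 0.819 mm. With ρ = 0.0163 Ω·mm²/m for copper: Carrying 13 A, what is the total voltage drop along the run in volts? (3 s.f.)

ρ = 0.0163 Ω·mm²/m = 1.63×10^-8 Ω·m
Section 1: A_strand = π(4.7200e-05)² = 6.999e-09 m²; R₁ = ρL/(N·A_s) = (1.63×10^-8)(6.79)/(7×6.999e-09) = 2.259 Ω
Section 2: A = π(d/2)² = π(4.0950e-04 m)² = 5.268e-07 m²
R₂ = (1.63×10^-8)(8.43)/(5.268e-07) = 0.2608 Ω
R = R₁ + R₂ = 2.52 Ω
V = IR = 13 × 2.52 = 32.8 V

32.8 V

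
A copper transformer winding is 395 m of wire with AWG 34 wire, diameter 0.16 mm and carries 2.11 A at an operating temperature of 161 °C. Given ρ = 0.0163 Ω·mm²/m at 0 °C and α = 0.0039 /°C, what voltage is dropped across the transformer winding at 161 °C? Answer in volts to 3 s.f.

ρ = 0.0163 Ω·mm²/m = 1.63×10^-8 Ω·m
A = π(0.16/2 mm)² = π(8.0000e-05 m)² = 2.011e-08 m²
R₍0₎ = ρL/A = (1.63×10^-8)(395)/(2.011e-08) = 320.2 Ω
R₍161₎ = R₍0₎(1 + αΔT) = 320.2 × (1 + 0.0039×161) = 521.3 Ω
V = IR = 2.11 × 521.3 = 1100 V

1100 V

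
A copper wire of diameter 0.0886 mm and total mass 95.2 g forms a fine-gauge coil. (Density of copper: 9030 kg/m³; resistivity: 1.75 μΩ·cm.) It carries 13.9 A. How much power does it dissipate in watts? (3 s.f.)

ρ = 1.75 μΩ·cm = 1.75×10^-8 Ω·m
A = π(d/2)² = π(4.4300e-05 m)² = 6.1653e-09 m²
L = m/(density·A) = 0.0952/(9030×6.1653e-09) = 1710 m
R = ρL/A = (1.75×10^-8)(1710)/(6.1653e-09) = 4854 Ω
P = I²R = (13.9)² × 4854 = 9.38×10^5 W

9.38×10^5 W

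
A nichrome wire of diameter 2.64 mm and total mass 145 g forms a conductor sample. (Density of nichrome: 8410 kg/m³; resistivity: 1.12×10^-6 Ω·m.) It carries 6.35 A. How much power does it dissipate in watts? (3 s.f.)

A = π(d/2)² = π(1.3200e-03 m)² = 5.4739e-06 m²
L = m/(density·A) = 0.145/(8410×5.4739e-06) = 3.15 m
R = ρL/A = (1.12×10^-6)(3.15)/(5.4739e-06) = 0.6445 Ω
P = I²R = (6.35)² × 0.6445 = 26.0 W

26.0 W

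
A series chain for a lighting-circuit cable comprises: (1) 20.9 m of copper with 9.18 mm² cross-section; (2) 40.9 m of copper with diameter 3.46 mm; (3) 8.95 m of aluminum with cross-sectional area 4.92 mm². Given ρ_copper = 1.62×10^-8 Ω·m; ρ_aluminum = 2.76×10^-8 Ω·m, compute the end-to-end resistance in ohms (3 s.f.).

Seg 1: A = 9.18 mm² = 9.180e-06 m²
R_1 = (1.62×10^-8)(20.9)/(9.180e-06) = 0.03688 Ω
Seg 2: A = π(d/2)² = π(1.7300e-03 m)² = 9.402e-06 m²
R_2 = (1.62×10^-8)(40.9)/(9.402e-06) = 0.07047 Ω
Seg 3: A = 4.92 mm² = 4.920e-06 m²
R_3 = (2.76×10^-8)(8.95)/(4.920e-06) = 0.05021 Ω
R_total = R_1 + R_2 + R_3 = 0.158 Ω

0.158 Ω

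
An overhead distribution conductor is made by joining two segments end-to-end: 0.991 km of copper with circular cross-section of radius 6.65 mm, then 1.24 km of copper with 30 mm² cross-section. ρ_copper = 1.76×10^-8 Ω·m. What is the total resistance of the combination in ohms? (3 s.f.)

0.853 Ω

Segment 1: A = πr² = π(6.6500e-03 m)² = 1.389e-04 m²
R₁ = ρL/A = (1.76×10^-8)(991)/(1.389e-04) = 0.1255 Ω
Segment 2: A = 30 mm² = 3.000e-05 m²
R₂ = (1.76×10^-8)(1240)/(3.000e-05) = 0.7275 Ω
R = R₁ + R₂ = 0.853 Ω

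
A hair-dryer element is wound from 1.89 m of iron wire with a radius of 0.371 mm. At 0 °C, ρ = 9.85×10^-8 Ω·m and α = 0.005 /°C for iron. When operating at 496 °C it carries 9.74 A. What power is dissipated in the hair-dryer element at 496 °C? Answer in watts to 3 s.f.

142 W

A = πr² = π(3.7100e-04 m)² = 4.324e-07 m²
R₍0₎ = ρL/A = (9.85×10^-8)(1.89)/(4.324e-07) = 0.4305 Ω
R₍496₎ = R₍0₎(1 + αΔT) = 0.4305 × (1 + 0.005×496) = 1.498 Ω
P = I²R = (9.74)² × 1.498 = 142 W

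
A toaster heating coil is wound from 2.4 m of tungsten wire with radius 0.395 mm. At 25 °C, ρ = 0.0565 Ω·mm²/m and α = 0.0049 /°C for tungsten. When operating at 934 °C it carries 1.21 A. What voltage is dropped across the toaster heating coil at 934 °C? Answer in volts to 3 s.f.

ρ = 0.0565 Ω·mm²/m = 5.65×10^-8 Ω·m
A = πr² = π(3.9500e-04 m)² = 4.902e-07 m²
R₍25₎ = ρL/A = (5.65×10^-8)(2.4)/(4.902e-07) = 0.2766 Ω
R₍934₎ = R₍25₎(1 + αΔT) = 0.2766 × (1 + 0.0049×909) = 1.509 Ω
V = IR = 1.21 × 1.509 = 1.83 V

1.83 V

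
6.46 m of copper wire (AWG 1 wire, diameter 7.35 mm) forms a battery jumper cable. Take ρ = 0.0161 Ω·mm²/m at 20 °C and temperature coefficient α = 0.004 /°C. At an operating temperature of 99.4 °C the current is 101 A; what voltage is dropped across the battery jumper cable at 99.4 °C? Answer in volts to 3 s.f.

0.326 V

ρ = 0.0161 Ω·mm²/m = 1.61×10^-8 Ω·m
A = π(7.35/2 mm)² = π(3.6750e-03 m)² = 4.243e-05 m²
R₍20₎ = ρL/A = (1.61×10^-8)(6.46)/(4.243e-05) = 0.002451 Ω
R₍99.4₎ = R₍20₎(1 + αΔT) = 0.002451 × (1 + 0.004×79.4) = 0.00323 Ω
V = IR = 101 × 0.00323 = 0.326 V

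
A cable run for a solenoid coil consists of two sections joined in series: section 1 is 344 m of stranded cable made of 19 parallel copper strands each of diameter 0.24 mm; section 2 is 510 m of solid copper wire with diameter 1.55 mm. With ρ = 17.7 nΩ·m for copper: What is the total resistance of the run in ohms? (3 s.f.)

11.9 Ω

ρ = 17.7 nΩ·m = 1.77×10^-8 Ω·m
Section 1: A_strand = π(1.2000e-04)² = 4.524e-08 m²; R₁ = ρL/(N·A_s) = (1.77×10^-8)(344)/(19×4.524e-08) = 7.084 Ω
Section 2: A = π(d/2)² = π(7.7500e-04 m)² = 1.887e-06 m²
R₂ = (1.77×10^-8)(510)/(1.887e-06) = 4.784 Ω
R = R₁ + R₂ = 11.9 Ω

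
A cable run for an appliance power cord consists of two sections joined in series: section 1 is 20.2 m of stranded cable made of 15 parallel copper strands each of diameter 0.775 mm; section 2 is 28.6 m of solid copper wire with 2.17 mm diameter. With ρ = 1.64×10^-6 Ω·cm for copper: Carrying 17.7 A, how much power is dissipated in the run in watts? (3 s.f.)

54.4 W

ρ = 1.64×10^-6 Ω·cm = 1.64×10^-8 Ω·m
Section 1: A_strand = π(3.8750e-04)² = 4.717e-07 m²; R₁ = ρL/(N·A_s) = (1.64×10^-8)(20.2)/(15×4.717e-07) = 0.04682 Ω
Section 2: A = π(d/2)² = π(1.0850e-03 m)² = 3.698e-06 m²
R₂ = (1.64×10^-8)(28.6)/(3.698e-06) = 0.1268 Ω
R = R₁ + R₂ = 0.1736 Ω
P = I²R = (17.7)² × 0.1736 = 54.4 W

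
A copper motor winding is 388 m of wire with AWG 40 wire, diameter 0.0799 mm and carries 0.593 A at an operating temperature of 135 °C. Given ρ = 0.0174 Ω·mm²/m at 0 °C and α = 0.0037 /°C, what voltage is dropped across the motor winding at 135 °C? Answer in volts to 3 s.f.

ρ = 0.0174 Ω·mm²/m = 1.74×10^-8 Ω·m
A = π(0.0799/2 mm)² = π(3.9950e-05 m)² = 5.014e-09 m²
R₍0₎ = ρL/A = (1.74×10^-8)(388)/(5.014e-09) = 1346 Ω
R₍135₎ = R₍0₎(1 + αΔT) = 1346 × (1 + 0.0037×135) = 2019 Ω
V = IR = 0.593 × 2019 = 1200 V

1200 V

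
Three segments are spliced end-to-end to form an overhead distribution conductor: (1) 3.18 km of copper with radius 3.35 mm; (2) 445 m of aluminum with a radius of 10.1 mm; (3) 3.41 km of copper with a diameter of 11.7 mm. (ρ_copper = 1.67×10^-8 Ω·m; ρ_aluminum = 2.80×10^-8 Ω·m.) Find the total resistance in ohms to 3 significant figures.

2.07 Ω

Seg 1: A = πr² = π(3.3500e-03 m)² = 3.526e-05 m²
R_1 = (1.67×10^-8)(3180)/(3.526e-05) = 1.506 Ω
Seg 2: A = πr² = π(1.0100e-02 m)² = 3.205e-04 m²
R_2 = (2.80×10^-8)(445)/(3.205e-04) = 0.03888 Ω
Seg 3: A = π(d/2)² = π(5.8500e-03 m)² = 1.075e-04 m²
R_3 = (1.67×10^-8)(3410)/(1.075e-04) = 0.5297 Ω
R_total = R_1 + R_2 + R_3 = 2.07 Ω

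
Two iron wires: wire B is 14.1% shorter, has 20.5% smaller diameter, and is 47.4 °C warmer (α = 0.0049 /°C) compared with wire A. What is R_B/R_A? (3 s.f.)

1.67

R ∝ ρL/d² with ρ ∝ (1+αΔT), so R_B/R_A = (1 − 14.1/100) × (1 − 20.5/100)⁻² × (1 + 0.0049×47.4)
= 0.859 × 1.582 × 1.232 = 1.67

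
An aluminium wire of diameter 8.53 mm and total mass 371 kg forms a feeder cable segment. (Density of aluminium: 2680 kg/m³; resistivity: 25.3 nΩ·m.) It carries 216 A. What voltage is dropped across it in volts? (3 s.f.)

232 V

ρ = 25.3 nΩ·m = 2.53×10^-8 Ω·m
A = π(d/2)² = π(4.2650e-03 m)² = 5.7146e-05 m²
L = m/(density·A) = 371/(2680×5.7146e-05) = 2422 m
R = ρL/A = (2.53×10^-8)(2422)/(5.7146e-05) = 1.072 Ω
V = IR = 216 × 1.072 = 232 V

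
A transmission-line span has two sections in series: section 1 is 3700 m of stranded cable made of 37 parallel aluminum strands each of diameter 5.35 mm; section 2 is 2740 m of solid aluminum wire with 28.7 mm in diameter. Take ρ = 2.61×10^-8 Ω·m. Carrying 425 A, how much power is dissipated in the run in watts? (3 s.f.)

Section 1: A_strand = π(2.6750e-03)² = 2.248e-05 m²; R₁ = ρL/(N·A_s) = (2.61×10^-8)(3700)/(37×2.248e-05) = 0.1161 Ω
Section 2: A = π(d/2)² = π(1.4350e-02 m)² = 6.469e-04 m²
R₂ = (2.61×10^-8)(2740)/(6.469e-04) = 0.1105 Ω
R = R₁ + R₂ = 0.2266 Ω
P = I²R = (425)² × 0.2266 = 40900 W

40900 W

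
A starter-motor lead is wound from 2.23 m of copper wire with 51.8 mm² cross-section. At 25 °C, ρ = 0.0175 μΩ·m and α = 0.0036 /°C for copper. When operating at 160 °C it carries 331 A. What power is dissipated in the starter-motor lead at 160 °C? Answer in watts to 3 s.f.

ρ = 0.0175 μΩ·m = 1.75×10^-8 Ω·m
A = 51.8 mm² = 5.180e-05 m²
R₍25₎ = ρL/A = (1.75×10^-8)(2.23)/(5.180e-05) = 7.534×10^-4 Ω
R₍160₎ = R₍25₎(1 + αΔT) = 7.534×10^-4 × (1 + 0.0036×135) = 0.00112 Ω
P = I²R = (331)² × 0.00112 = 123 W

123 W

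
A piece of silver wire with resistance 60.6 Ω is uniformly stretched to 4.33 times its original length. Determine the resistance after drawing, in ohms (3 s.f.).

Volume constant ⇒ A' = A/k with k = 4.33. R' = ρ(kL)/(A/k) = k²R.
R' = 18.75 × 60.6 = 1140 Ω

1140 Ω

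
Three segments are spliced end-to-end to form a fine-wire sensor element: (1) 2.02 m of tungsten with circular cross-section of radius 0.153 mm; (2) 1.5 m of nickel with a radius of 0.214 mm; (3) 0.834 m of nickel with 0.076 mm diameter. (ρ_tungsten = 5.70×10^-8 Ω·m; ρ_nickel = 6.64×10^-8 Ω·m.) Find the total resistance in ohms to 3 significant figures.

Seg 1: A = πr² = π(1.5300e-04 m)² = 7.354e-08 m²
R_1 = (5.70×10^-8)(2.02)/(7.354e-08) = 1.566 Ω
Seg 2: A = πr² = π(2.1400e-04 m)² = 1.439e-07 m²
R_2 = (6.64×10^-8)(1.5)/(1.439e-07) = 0.6923 Ω
Seg 3: A = π(d/2)² = π(3.8000e-05 m)² = 4.536e-09 m²
R_3 = (6.64×10^-8)(0.834)/(4.536e-09) = 12.21 Ω
R_total = R_1 + R_2 + R_3 = 14.5 Ω

14.5 Ω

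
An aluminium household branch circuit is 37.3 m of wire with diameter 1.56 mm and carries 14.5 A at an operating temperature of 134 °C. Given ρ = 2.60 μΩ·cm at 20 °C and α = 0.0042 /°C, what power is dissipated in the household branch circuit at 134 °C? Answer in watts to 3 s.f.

158 W

ρ = 2.60 μΩ·cm = 2.60×10^-8 Ω·m
A = π(d/2)² = π(7.8000e-04 m)² = 1.911e-06 m²
R₍20₎ = ρL/A = (2.60×10^-8)(37.3)/(1.911e-06) = 0.5074 Ω
R₍134₎ = R₍20₎(1 + αΔT) = 0.5074 × (1 + 0.0042×114) = 0.7503 Ω
P = I²R = (14.5)² × 0.7503 = 158 W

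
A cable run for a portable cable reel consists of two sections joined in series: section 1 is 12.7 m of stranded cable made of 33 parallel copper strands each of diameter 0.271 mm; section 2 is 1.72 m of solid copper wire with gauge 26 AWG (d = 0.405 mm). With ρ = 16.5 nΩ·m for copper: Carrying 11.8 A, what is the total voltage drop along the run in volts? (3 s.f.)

3.90 V

ρ = 16.5 nΩ·m = 1.65×10^-8 Ω·m
Section 1: A_strand = π(1.3550e-04)² = 5.768e-08 m²; R₁ = ρL/(N·A_s) = (1.65×10^-8)(12.7)/(33×5.768e-08) = 0.1101 Ω
Section 2: A = π(0.405/2 mm)² = π(2.0250e-04 m)² = 1.288e-07 m²
R₂ = (1.65×10^-8)(1.72)/(1.288e-07) = 0.2203 Ω
R = R₁ + R₂ = 0.3304 Ω
V = IR = 11.8 × 0.3304 = 3.90 V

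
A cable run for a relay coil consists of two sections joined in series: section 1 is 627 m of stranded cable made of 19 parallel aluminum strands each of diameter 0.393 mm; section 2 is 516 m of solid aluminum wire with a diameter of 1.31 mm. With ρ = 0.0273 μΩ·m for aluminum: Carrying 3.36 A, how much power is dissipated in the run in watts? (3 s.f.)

ρ = 0.0273 μΩ·m = 2.73×10^-8 Ω·m
Section 1: A_strand = π(1.9650e-04)² = 1.213e-07 m²; R₁ = ρL/(N·A_s) = (2.73×10^-8)(627)/(19×1.213e-07) = 7.427 Ω
Section 2: A = π(d/2)² = π(6.5500e-04 m)² = 1.348e-06 m²
R₂ = (2.73×10^-8)(516)/(1.348e-06) = 10.45 Ω
R = R₁ + R₂ = 17.88 Ω
P = I²R = (3.36)² × 17.88 = 202 W

202 W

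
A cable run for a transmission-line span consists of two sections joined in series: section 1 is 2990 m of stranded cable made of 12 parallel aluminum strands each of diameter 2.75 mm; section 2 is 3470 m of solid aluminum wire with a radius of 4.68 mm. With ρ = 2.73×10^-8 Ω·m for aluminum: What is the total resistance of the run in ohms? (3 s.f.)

Section 1: A_strand = π(1.3750e-03)² = 5.940e-06 m²; R₁ = ρL/(N·A_s) = (2.73×10^-8)(2990)/(12×5.940e-06) = 1.145 Ω
Section 2: A = πr² = π(4.6800e-03 m)² = 6.881e-05 m²
R₂ = (2.73×10^-8)(3470)/(6.881e-05) = 1.377 Ω
R = R₁ + R₂ = 2.52 Ω

2.52 Ω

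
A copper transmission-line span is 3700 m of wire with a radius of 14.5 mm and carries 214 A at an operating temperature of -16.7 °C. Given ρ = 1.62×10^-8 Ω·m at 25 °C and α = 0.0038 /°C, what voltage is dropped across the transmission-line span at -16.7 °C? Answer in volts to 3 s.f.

A = πr² = π(1.4500e-02 m)² = 6.605e-04 m²
R₍25₎ = ρL/A = (1.62×10^-8)(3700)/(6.605e-04) = 0.09075 Ω
R₍-16.7₎ = R₍25₎(1 + αΔT) = 0.09075 × (1 + 0.0038×-41.7) = 0.07637 Ω
V = IR = 214 × 0.07637 = 16.3 V

16.3 V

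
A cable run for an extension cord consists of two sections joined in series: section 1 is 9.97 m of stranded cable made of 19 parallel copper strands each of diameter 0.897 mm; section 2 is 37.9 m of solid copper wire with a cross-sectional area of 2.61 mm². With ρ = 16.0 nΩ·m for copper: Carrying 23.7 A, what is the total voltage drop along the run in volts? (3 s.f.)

ρ = 16.0 nΩ·m = 1.60×10^-8 Ω·m
Section 1: A_strand = π(4.4850e-04)² = 6.319e-07 m²; R₁ = ρL/(N·A_s) = (1.60×10^-8)(9.97)/(19×6.319e-07) = 0.01329 Ω
Section 2: A = 2.61 mm² = 2.610e-06 m²
R₂ = (1.60×10^-8)(37.9)/(2.610e-06) = 0.2323 Ω
R = R₁ + R₂ = 0.2456 Ω
V = IR = 23.7 × 0.2456 = 5.82 V

5.82 V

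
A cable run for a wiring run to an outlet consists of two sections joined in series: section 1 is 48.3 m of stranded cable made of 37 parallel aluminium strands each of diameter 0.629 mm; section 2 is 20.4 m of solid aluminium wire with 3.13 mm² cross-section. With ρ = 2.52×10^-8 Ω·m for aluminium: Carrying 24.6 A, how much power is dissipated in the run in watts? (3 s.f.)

Section 1: A_strand = π(3.1450e-04)² = 3.107e-07 m²; R₁ = ρL/(N·A_s) = (2.52×10^-8)(48.3)/(37×3.107e-07) = 0.1059 Ω
Section 2: A = 3.13 mm² = 3.130e-06 m²
R₂ = (2.52×10^-8)(20.4)/(3.130e-06) = 0.1642 Ω
R = R₁ + R₂ = 0.2701 Ω
P = I²R = (24.6)² × 0.2701 = 163 W

163 W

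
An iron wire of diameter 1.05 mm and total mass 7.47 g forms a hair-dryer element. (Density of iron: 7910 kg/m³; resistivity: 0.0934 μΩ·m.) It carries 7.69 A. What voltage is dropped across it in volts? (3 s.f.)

ρ = 0.0934 μΩ·m = 9.34×10^-8 Ω·m
A = π(d/2)² = π(5.2500e-04 m)² = 8.6590e-07 m²
L = m/(density·A) = 0.00747/(7910×8.6590e-07) = 1.091 m
R = ρL/A = (9.34×10^-8)(1.091)/(8.6590e-07) = 0.1176 Ω
V = IR = 7.69 × 0.1176 = 0.905 V

0.905 V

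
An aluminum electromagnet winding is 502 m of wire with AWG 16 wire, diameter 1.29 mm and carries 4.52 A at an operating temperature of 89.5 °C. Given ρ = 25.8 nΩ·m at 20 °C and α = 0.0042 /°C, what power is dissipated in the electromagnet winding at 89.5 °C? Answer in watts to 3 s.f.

262 W

ρ = 25.8 nΩ·m = 2.58×10^-8 Ω·m
A = π(1.29/2 mm)² = π(6.4500e-04 m)² = 1.307e-06 m²
R₍20₎ = ρL/A = (2.58×10^-8)(502)/(1.307e-06) = 9.91 Ω
R₍89.5₎ = R₍20₎(1 + αΔT) = 9.91 × (1 + 0.0042×69.5) = 12.8 Ω
P = I²R = (4.52)² × 12.8 = 262 W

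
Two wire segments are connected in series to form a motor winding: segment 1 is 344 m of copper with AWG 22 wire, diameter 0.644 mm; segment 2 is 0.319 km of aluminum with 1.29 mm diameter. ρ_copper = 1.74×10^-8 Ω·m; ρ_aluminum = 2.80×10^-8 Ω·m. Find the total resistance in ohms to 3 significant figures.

Segment 1: A = π(0.644/2 mm)² = π(3.2200e-04 m)² = 3.257e-07 m²
R₁ = ρL/A = (1.74×10^-8)(344)/(3.257e-07) = 18.38 Ω
Segment 2: A = π(d/2)² = π(6.4500e-04 m)² = 1.307e-06 m²
R₂ = (2.80×10^-8)(319)/(1.307e-06) = 6.834 Ω
R = R₁ + R₂ = 25.2 Ω

25.2 Ω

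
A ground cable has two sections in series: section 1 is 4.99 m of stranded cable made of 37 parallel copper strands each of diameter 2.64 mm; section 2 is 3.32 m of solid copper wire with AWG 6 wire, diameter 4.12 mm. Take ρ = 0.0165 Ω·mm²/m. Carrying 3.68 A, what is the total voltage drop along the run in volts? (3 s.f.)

0.0166 V

ρ = 0.0165 Ω·mm²/m = 1.65×10^-8 Ω·m
Section 1: A_strand = π(1.3200e-03)² = 5.474e-06 m²; R₁ = ρL/(N·A_s) = (1.65×10^-8)(4.99)/(37×5.474e-06) = 4.065×10^-4 Ω
Section 2: A = π(4.12/2 mm)² = π(2.0600e-03 m)² = 1.333e-05 m²
R₂ = (1.65×10^-8)(3.32)/(1.333e-05) = 0.004109 Ω
R = R₁ + R₂ = 0.004516 Ω
V = IR = 3.68 × 0.004516 = 0.0166 V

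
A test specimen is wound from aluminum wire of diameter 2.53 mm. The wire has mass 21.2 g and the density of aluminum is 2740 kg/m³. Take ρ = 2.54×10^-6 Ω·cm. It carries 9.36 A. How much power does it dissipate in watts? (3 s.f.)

ρ = 2.54×10^-6 Ω·cm = 2.54×10^-8 Ω·m
A = π(d/2)² = π(1.2650e-03 m)² = 5.0273e-06 m²
L = m/(density·A) = 0.0212/(2740×5.0273e-06) = 1.539 m
R = ρL/A = (2.54×10^-8)(1.539)/(5.0273e-06) = 0.007776 Ω
P = I²R = (9.36)² × 0.007776 = 0.681 W

0.681 W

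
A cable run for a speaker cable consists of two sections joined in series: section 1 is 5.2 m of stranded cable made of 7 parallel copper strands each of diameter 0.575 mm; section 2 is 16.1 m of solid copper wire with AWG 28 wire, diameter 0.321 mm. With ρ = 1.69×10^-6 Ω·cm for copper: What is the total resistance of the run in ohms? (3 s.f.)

ρ = 1.69×10^-6 Ω·cm = 1.69×10^-8 Ω·m
Section 1: A_strand = π(2.8750e-04)² = 2.597e-07 m²; R₁ = ρL/(N·A_s) = (1.69×10^-8)(5.2)/(7×2.597e-07) = 0.04835 Ω
Section 2: A = π(0.321/2 mm)² = π(1.6050e-04 m)² = 8.093e-08 m²
R₂ = (1.69×10^-8)(16.1)/(8.093e-08) = 3.362 Ω
R = R₁ + R₂ = 3.41 Ω

3.41 Ω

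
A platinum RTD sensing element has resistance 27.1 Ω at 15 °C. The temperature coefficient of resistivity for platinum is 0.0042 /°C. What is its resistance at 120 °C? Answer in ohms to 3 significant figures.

39.1 Ω

ΔT = 120 − 15 = 105 °C
R = R₀(1 + αΔT) = 27.1 × (1 + 0.0042×105) = 27.1 × 1.441 = 39.1 Ω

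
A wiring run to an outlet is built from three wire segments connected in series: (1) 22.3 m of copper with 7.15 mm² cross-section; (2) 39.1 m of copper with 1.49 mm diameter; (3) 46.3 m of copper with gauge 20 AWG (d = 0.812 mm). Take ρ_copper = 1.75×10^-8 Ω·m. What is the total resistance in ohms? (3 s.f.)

Seg 1: A = 7.15 mm² = 7.150e-06 m²
R_1 = (1.75×10^-8)(22.3)/(7.150e-06) = 0.05458 Ω
Seg 2: A = π(d/2)² = π(7.4500e-04 m)² = 1.744e-06 m²
R_2 = (1.75×10^-8)(39.1)/(1.744e-06) = 0.3924 Ω
Seg 3: A = π(0.812/2 mm)² = π(4.0600e-04 m)² = 5.178e-07 m²
R_3 = (1.75×10^-8)(46.3)/(5.178e-07) = 1.565 Ω
R_total = R_1 + R_2 + R_3 = 2.01 Ω

2.01 Ω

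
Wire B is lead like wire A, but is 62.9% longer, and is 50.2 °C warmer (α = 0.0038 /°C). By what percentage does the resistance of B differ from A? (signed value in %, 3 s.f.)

94.0%

R ∝ ρL/d² with ρ ∝ (1+αΔT), so R_B/R_A = (1 + 62.9/100) × (1 + 0.0038×50.2)
= 1.629 × 1.191 = 1.94
(R_B − R_A)/R_A = 1.94 − 1 = 94.0%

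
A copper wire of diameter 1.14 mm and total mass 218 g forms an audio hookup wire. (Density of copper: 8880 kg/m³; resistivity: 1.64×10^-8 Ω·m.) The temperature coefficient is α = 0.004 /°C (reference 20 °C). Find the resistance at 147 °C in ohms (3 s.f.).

A = π(d/2)² = π(5.7000e-04 m)² = 1.0207e-06 m²
L = m/(density·A) = 0.218/(8880×1.0207e-06) = 24.05 m
R = ρL/A = (1.64×10^-8)(24.05)/(1.0207e-06) = 0.3864 Ω
R(147 °C) = 0.3864 × (1 + 0.004×127) = 0.583 Ω

0.583 Ω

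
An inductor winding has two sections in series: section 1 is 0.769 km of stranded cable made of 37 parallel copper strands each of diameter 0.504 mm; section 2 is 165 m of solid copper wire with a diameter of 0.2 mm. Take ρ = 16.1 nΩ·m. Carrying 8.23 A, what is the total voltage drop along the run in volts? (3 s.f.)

710 V

ρ = 16.1 nΩ·m = 1.61×10^-8 Ω·m
Section 1: A_strand = π(2.5200e-04)² = 1.995e-07 m²; R₁ = ρL/(N·A_s) = (1.61×10^-8)(769)/(37×1.995e-07) = 1.677 Ω
Section 2: A = π(d/2)² = π(1.0000e-04 m)² = 3.142e-08 m²
R₂ = (1.61×10^-8)(165)/(3.142e-08) = 84.56 Ω
R = R₁ + R₂ = 86.24 Ω
V = IR = 8.23 × 86.24 = 710 V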